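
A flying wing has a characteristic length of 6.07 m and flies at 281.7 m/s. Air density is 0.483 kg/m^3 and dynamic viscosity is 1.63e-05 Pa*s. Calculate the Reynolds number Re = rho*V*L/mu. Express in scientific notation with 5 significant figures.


Step 1: Numerator = rho * V * L = 0.483 * 281.7 * 6.07 = 825.890877
Step 2: Re = 825.890877 / 1.63e-05
Step 3: Re = 5.0668e+07

5.0668e+07


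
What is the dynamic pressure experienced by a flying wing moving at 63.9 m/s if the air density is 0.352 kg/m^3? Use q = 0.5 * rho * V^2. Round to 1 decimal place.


Step 1: V^2 = 63.9^2 = 4083.21
Step 2: q = 0.5 * 0.352 * 4083.21
Step 3: q = 718.6 Pa

718.6


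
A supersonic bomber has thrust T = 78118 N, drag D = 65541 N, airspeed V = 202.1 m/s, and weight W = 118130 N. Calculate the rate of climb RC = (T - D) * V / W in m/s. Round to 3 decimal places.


Step 1: Excess thrust = T - D = 78118 - 65541 = 12577 N
Step 2: Excess power = 12577 * 202.1 = 2541811.7 W
Step 3: RC = 2541811.7 / 118130 = 21.517 m/s

21.517


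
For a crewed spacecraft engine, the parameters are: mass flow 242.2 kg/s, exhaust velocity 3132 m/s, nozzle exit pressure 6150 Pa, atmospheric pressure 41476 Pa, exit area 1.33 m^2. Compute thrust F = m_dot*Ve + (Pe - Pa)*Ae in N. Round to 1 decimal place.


Step 1: Momentum thrust = m_dot * Ve = 242.2 * 3132 = 758570.4 N
Step 2: Pressure thrust = (Pe - Pa) * Ae = (6150 - 41476) * 1.33 = -46983.58 N
Step 3: Total thrust F = 758570.4 + -46983.58 = 711586.8 N

711586.8


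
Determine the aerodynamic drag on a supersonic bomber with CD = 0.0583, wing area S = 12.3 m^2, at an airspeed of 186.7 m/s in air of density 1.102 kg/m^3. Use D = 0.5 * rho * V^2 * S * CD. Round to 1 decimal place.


Step 1: Dynamic pressure q = 0.5 * 1.102 * 186.7^2 = 19206.1464 Pa
Step 2: Drag D = q * S * CD = 19206.1464 * 12.3 * 0.0583
Step 3: D = 13772.5 N

13772.5


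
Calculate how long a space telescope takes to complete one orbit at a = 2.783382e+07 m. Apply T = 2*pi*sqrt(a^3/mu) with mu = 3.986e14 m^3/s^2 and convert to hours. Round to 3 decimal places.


Step 1: a^3 / mu = 2.156346e+22 / 3.986e14 = 5.409799e+07
Step 2: sqrt(5.409799e+07) = 7355.1337 s
Step 3: T = 2*pi * 7355.1337 = 46213.67 s
Step 4: T in hours = 46213.67 / 3600 = 12.837 hours

12.837


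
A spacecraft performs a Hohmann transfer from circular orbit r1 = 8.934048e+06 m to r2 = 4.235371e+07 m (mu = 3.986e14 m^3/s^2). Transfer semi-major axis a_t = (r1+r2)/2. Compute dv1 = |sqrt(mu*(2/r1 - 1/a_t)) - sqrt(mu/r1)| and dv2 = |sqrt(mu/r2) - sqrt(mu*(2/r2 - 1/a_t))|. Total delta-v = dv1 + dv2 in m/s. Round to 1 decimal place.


Step 1: Transfer semi-major axis a_t = (8.934048e+06 + 4.235371e+07) / 2 = 2.564388e+07 m
Step 2: v1 (circular at r1) = sqrt(mu/r1) = 6679.51 m/s
Step 3: v_t1 = sqrt(mu*(2/r1 - 1/a_t)) = 8584.17 m/s
Step 4: dv1 = |8584.17 - 6679.51| = 1904.66 m/s
Step 5: v2 (circular at r2) = 3067.77 m/s, v_t2 = 1810.74 m/s
Step 6: dv2 = |3067.77 - 1810.74| = 1257.03 m/s
Step 7: Total delta-v = 1904.66 + 1257.03 = 3161.7 m/s

3161.7


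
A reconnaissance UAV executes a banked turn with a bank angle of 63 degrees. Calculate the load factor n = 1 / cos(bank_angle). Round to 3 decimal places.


Step 1: Convert 63 degrees to radians = 1.099557
Step 2: cos(63 deg) = 0.45399
Step 3: n = 1 / 0.45399 = 2.203

2.203


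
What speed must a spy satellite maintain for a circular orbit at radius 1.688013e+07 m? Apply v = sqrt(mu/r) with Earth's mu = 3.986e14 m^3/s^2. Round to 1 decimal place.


Step 1: mu / r = 3.986e14 / 1.688013e+07 = 23613562.2178
Step 2: v = sqrt(23613562.2178) = 4859.4 m/s

4859.4


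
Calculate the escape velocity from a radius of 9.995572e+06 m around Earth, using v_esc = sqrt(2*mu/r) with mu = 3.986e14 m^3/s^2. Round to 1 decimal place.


Step 1: 2*mu/r = 2 * 3.986e14 / 9.995572e+06 = 79755315.6538
Step 2: v_esc = sqrt(79755315.6538) = 8930.6 m/s

8930.6


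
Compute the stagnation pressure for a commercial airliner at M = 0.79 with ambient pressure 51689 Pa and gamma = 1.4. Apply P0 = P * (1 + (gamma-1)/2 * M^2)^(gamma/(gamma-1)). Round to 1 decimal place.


Step 1: (gamma-1)/2 * M^2 = 0.2 * 0.6241 = 0.12482
Step 2: 1 + 0.12482 = 1.12482
Step 3: Exponent gamma/(gamma-1) = 3.5
Step 4: P0 = 51689 * 1.12482^3.5 = 78016.9 Pa

78016.9


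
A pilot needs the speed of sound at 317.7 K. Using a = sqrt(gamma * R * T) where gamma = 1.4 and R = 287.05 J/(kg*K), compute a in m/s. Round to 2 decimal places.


Step 1: gamma * R * T = 1.4 * 287.05 * 317.7 = 127674.099
Step 2: a = sqrt(127674.099) = 357.32 m/s

357.32


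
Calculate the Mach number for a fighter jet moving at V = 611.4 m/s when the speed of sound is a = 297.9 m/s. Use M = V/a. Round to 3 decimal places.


Step 1: M = V / a = 611.4 / 297.9
Step 2: M = 2.052

2.052


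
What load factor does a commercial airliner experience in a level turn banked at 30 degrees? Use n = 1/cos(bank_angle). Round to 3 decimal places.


Step 1: Convert 30 degrees to radians = 0.523599
Step 2: cos(30 deg) = 0.866025
Step 3: n = 1 / 0.866025 = 1.155

1.155


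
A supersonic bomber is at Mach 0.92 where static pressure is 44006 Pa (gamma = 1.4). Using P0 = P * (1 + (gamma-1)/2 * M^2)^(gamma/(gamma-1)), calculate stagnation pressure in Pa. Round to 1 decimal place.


Step 1: (gamma-1)/2 * M^2 = 0.2 * 0.8464 = 0.16928
Step 2: 1 + 0.16928 = 1.16928
Step 3: Exponent gamma/(gamma-1) = 3.5
Step 4: P0 = 44006 * 1.16928^3.5 = 76072.3 Pa

76072.3


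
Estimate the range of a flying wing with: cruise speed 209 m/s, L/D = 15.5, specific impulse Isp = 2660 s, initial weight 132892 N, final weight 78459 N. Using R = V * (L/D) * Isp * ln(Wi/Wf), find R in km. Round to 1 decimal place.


Step 1: Coefficient = V * (L/D) * Isp = 209 * 15.5 * 2660 = 8617070.0 m
Step 2: Wi/Wf = 132892 / 78459 = 1.693776
Step 3: ln(1.693776) = 0.526961
Step 4: R = 8617070.0 * 0.526961 = 4540856.1 m = 4540.9 km

4540.9


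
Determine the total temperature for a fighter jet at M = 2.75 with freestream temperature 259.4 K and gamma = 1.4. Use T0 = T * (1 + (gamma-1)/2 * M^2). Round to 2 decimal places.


Step 1: (gamma-1)/2 = 0.2
Step 2: M^2 = 7.5625
Step 3: 1 + 0.2 * 7.5625 = 2.5125
Step 4: T0 = 259.4 * 2.5125 = 651.74 K

651.74


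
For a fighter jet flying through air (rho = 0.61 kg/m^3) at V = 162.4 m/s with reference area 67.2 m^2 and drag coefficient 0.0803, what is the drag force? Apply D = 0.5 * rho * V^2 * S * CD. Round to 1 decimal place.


Step 1: Dynamic pressure q = 0.5 * 0.61 * 162.4^2 = 8043.9968 Pa
Step 2: Drag D = q * S * CD = 8043.9968 * 67.2 * 0.0803
Step 3: D = 43406.7 N

43406.7


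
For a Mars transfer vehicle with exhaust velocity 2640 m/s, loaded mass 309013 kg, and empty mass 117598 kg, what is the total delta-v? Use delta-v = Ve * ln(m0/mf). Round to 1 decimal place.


Step 1: Mass ratio m0/mf = 309013 / 117598 = 2.627706
Step 2: ln(2.627706) = 0.966111
Step 3: delta-v = 2640 * 0.966111 = 2550.5 m/s

2550.5


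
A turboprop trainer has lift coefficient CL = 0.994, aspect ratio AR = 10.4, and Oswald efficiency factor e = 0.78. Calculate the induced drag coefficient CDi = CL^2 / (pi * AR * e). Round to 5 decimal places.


Step 1: CL^2 = 0.994^2 = 0.988036
Step 2: pi * AR * e = 3.14159 * 10.4 * 0.78 = 25.4846
Step 3: CDi = 0.988036 / 25.4846 = 0.03877

0.03877


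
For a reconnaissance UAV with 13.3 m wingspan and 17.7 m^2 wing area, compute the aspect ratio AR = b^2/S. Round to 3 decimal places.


Step 1: b^2 = 13.3^2 = 176.89
Step 2: AR = 176.89 / 17.7 = 9.994

9.994


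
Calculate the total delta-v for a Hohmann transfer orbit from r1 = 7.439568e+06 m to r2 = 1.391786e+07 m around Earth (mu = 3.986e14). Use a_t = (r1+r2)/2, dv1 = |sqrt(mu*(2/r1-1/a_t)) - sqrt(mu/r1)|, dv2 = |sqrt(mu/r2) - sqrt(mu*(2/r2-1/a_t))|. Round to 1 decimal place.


Step 1: Transfer semi-major axis a_t = (7.439568e+06 + 1.391786e+07) / 2 = 1.067871e+07 m
Step 2: v1 (circular at r1) = sqrt(mu/r1) = 7319.73 m/s
Step 3: v_t1 = sqrt(mu*(2/r1 - 1/a_t)) = 8356.44 m/s
Step 4: dv1 = |8356.44 - 7319.73| = 1036.72 m/s
Step 5: v2 (circular at r2) = 5351.58 m/s, v_t2 = 4466.8 m/s
Step 6: dv2 = |5351.58 - 4466.8| = 884.78 m/s
Step 7: Total delta-v = 1036.72 + 884.78 = 1921.5 m/s

1921.5


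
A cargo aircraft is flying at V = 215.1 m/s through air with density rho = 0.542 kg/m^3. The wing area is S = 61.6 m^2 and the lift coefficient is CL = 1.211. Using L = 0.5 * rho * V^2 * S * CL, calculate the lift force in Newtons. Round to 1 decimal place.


Step 1: Calculate dynamic pressure q = 0.5 * 0.542 * 215.1^2 = 0.5 * 0.542 * 46268.01 = 12538.6307 Pa
Step 2: Multiply by wing area and lift coefficient: L = 12538.6307 * 61.6 * 1.211
Step 3: L = 772379.6517 * 1.211 = 935351.8 N

935351.8


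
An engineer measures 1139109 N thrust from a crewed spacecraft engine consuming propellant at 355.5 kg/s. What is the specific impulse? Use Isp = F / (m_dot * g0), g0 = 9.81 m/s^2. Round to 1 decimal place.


Step 1: m_dot * g0 = 355.5 * 9.81 = 3487.46
Step 2: Isp = 1139109 / 3487.46 = 326.6 s

326.6


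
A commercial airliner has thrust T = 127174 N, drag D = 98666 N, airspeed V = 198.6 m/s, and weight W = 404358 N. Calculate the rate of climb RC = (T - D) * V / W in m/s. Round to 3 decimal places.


Step 1: Excess thrust = T - D = 127174 - 98666 = 28508 N
Step 2: Excess power = 28508 * 198.6 = 5661688.8 W
Step 3: RC = 5661688.8 / 404358 = 14.002 m/s

14.002


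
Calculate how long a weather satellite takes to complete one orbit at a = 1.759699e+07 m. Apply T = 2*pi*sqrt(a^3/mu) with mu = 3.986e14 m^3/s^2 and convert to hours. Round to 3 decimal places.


Step 1: a^3 / mu = 5.448979e+21 / 3.986e14 = 1.367029e+07
Step 2: sqrt(1.367029e+07) = 3697.3361 s
Step 3: T = 2*pi * 3697.3361 = 23231.05 s
Step 4: T in hours = 23231.05 / 3600 = 6.453 hours

6.453


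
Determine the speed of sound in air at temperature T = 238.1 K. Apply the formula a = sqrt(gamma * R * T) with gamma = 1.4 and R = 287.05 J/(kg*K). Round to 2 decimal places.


Step 1: gamma * R * T = 1.4 * 287.05 * 238.1 = 95685.247
Step 2: a = sqrt(95685.247) = 309.33 m/s

309.33


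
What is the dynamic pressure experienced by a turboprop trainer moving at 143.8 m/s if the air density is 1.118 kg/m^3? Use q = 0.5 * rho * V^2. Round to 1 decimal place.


Step 1: V^2 = 143.8^2 = 20678.44
Step 2: q = 0.5 * 1.118 * 20678.44
Step 3: q = 11559.2 Pa

11559.2


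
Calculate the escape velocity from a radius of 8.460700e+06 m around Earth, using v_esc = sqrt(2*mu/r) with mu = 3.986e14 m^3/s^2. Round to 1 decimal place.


Step 1: 2*mu/r = 2 * 3.986e14 / 8.460700e+06 = 94223882.1847
Step 2: v_esc = sqrt(94223882.1847) = 9706.9 m/s

9706.9


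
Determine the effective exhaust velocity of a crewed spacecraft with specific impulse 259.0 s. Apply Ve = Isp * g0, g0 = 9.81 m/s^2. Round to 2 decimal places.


Step 1: Ve = Isp * g0 = 259.0 * 9.81
Step 2: Ve = 2540.79 m/s

2540.79


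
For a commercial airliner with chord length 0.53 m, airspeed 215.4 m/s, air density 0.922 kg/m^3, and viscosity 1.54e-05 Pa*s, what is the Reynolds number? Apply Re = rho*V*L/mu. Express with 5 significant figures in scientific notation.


Step 1: Numerator = rho * V * L = 0.922 * 215.4 * 0.53 = 105.257364
Step 2: Re = 105.257364 / 1.54e-05
Step 3: Re = 6.8349e+06

6.8349e+06


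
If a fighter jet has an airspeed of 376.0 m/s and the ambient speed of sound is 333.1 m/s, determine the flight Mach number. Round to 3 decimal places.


Step 1: M = V / a = 376.0 / 333.1
Step 2: M = 1.129

1.129


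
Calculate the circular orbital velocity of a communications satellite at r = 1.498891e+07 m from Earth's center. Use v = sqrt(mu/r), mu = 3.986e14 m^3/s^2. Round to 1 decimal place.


Step 1: mu / r = 3.986e14 / 1.498891e+07 = 26592994.4205
Step 2: v = sqrt(26592994.4205) = 5156.8 m/s

5156.8


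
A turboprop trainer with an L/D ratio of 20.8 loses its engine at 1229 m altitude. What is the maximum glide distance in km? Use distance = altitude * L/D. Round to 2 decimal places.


Step 1: Glide distance = altitude * L/D = 1229 * 20.8 = 25563.2 m
Step 2: Convert to km: 25563.2 / 1000 = 25.56 km

25.56


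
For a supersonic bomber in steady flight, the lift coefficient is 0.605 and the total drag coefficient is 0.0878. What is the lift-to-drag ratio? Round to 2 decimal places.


Step 1: L/D = CL / CD = 0.605 / 0.0878
Step 2: L/D = 6.89

6.89


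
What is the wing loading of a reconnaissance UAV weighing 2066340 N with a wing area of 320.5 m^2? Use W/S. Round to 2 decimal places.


Step 1: Wing loading = W / S = 2066340 / 320.5
Step 2: Wing loading = 6447.24 N/m^2

6447.24


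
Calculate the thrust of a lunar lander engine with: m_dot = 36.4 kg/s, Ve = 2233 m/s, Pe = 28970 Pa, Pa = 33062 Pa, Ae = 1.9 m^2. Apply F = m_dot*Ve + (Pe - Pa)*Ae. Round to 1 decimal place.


Step 1: Momentum thrust = m_dot * Ve = 36.4 * 2233 = 81281.2 N
Step 2: Pressure thrust = (Pe - Pa) * Ae = (28970 - 33062) * 1.9 = -7774.8 N
Step 3: Total thrust F = 81281.2 + -7774.8 = 73506.4 N

73506.4


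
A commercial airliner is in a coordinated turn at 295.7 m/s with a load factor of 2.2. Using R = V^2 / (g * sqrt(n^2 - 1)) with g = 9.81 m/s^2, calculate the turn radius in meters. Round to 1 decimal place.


Step 1: V^2 = 295.7^2 = 87438.49
Step 2: n^2 - 1 = 2.2^2 - 1 = 3.84
Step 3: sqrt(3.84) = 1.959592
Step 4: R = 87438.49 / (9.81 * 1.959592) = 4548.5 m

4548.5


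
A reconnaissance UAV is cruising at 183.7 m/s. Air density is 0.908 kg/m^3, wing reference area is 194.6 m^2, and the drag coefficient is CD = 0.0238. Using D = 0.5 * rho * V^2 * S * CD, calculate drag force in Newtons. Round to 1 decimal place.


Step 1: Dynamic pressure q = 0.5 * 0.908 * 183.7^2 = 15320.5433 Pa
Step 2: Drag D = q * S * CD = 15320.5433 * 194.6 * 0.0238
Step 3: D = 70956.8 N

70956.8


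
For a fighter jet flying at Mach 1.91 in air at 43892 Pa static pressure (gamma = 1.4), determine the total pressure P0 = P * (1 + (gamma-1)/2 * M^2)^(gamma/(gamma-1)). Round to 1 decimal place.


Step 1: (gamma-1)/2 * M^2 = 0.2 * 3.6481 = 0.72962
Step 2: 1 + 0.72962 = 1.72962
Step 3: Exponent gamma/(gamma-1) = 3.5
Step 4: P0 = 43892 * 1.72962^3.5 = 298684.6 Pa

298684.6


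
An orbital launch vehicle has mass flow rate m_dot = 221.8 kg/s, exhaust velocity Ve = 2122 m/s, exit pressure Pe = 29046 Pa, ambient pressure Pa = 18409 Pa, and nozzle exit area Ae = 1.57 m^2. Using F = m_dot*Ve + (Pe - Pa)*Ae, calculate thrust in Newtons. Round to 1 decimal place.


Step 1: Momentum thrust = m_dot * Ve = 221.8 * 2122 = 470659.6 N
Step 2: Pressure thrust = (Pe - Pa) * Ae = (29046 - 18409) * 1.57 = 16700.09 N
Step 3: Total thrust F = 470659.6 + 16700.09 = 487359.7 N

487359.7


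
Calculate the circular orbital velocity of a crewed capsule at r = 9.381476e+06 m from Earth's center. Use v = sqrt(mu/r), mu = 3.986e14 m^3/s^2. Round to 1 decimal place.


Step 1: mu / r = 3.986e14 / 9.381476e+06 = 42487983.7672
Step 2: v = sqrt(42487983.7672) = 6518.3 m/s

6518.3


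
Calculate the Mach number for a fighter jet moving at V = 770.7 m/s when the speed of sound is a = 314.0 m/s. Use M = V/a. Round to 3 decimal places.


Step 1: M = V / a = 770.7 / 314.0
Step 2: M = 2.454

2.454


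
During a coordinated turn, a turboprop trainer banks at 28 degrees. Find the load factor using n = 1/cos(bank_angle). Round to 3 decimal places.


Step 1: Convert 28 degrees to radians = 0.488692
Step 2: cos(28 deg) = 0.882948
Step 3: n = 1 / 0.882948 = 1.133

1.133


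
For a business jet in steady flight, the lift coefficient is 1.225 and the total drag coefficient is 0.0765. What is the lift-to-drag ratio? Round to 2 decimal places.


Step 1: L/D = CL / CD = 1.225 / 0.0765
Step 2: L/D = 16.01

16.01


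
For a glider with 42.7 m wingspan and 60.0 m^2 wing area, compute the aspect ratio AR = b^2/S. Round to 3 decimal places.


Step 1: b^2 = 42.7^2 = 1823.29
Step 2: AR = 1823.29 / 60.0 = 30.388

30.388


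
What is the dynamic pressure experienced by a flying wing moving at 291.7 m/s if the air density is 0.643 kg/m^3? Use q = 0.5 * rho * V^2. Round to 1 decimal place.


Step 1: V^2 = 291.7^2 = 85088.89
Step 2: q = 0.5 * 0.643 * 85088.89
Step 3: q = 27356.1 Pa

27356.1


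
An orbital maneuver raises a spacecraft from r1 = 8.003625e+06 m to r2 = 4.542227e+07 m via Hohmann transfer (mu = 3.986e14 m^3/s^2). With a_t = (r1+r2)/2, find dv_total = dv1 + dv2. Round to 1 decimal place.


Step 1: Transfer semi-major axis a_t = (8.003625e+06 + 4.542227e+07) / 2 = 2.671295e+07 m
Step 2: v1 (circular at r1) = sqrt(mu/r1) = 7057.08 m/s
Step 3: v_t1 = sqrt(mu*(2/r1 - 1/a_t)) = 9202.35 m/s
Step 4: dv1 = |9202.35 - 7057.08| = 2145.27 m/s
Step 5: v2 (circular at r2) = 2962.34 m/s, v_t2 = 1621.5 m/s
Step 6: dv2 = |2962.34 - 1621.5| = 1340.84 m/s
Step 7: Total delta-v = 2145.27 + 1340.84 = 3486.1 m/s

3486.1


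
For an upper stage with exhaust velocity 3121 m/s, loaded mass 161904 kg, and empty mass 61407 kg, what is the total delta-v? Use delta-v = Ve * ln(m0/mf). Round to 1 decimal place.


Step 1: Mass ratio m0/mf = 161904 / 61407 = 2.636572
Step 2: ln(2.636572) = 0.96948
Step 3: delta-v = 3121 * 0.96948 = 3025.7 m/s

3025.7


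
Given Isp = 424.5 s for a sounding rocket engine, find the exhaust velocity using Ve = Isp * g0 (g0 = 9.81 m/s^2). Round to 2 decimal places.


Step 1: Ve = Isp * g0 = 424.5 * 9.81
Step 2: Ve = 4164.35 m/s

4164.35


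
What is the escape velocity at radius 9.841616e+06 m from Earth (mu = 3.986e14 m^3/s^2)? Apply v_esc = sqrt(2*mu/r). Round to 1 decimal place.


Step 1: 2*mu/r = 2 * 3.986e14 / 9.841616e+06 = 81002957.2379
Step 2: v_esc = sqrt(81002957.2379) = 9000.2 m/s

9000.2


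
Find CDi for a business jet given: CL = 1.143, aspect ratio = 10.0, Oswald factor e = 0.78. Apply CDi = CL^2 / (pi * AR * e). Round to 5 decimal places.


Step 1: CL^2 = 1.143^2 = 1.306449
Step 2: pi * AR * e = 3.14159 * 10.0 * 0.78 = 24.504423
Step 3: CDi = 1.306449 / 24.504423 = 0.05331

0.05331


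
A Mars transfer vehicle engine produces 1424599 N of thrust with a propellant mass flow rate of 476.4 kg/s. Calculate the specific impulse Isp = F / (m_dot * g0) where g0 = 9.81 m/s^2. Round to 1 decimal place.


Step 1: m_dot * g0 = 476.4 * 9.81 = 4673.48
Step 2: Isp = 1424599 / 4673.48 = 304.8 s

304.8


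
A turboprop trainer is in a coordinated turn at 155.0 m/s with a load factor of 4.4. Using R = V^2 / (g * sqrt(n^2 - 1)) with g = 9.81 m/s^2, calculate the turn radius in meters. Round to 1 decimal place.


Step 1: V^2 = 155.0^2 = 24025.0
Step 2: n^2 - 1 = 4.4^2 - 1 = 18.36
Step 3: sqrt(18.36) = 4.284857
Step 4: R = 24025.0 / (9.81 * 4.284857) = 571.6 m

571.6


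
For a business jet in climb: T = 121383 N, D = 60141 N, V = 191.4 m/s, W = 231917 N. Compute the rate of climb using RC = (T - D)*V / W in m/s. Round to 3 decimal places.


Step 1: Excess thrust = T - D = 121383 - 60141 = 61242 N
Step 2: Excess power = 61242 * 191.4 = 11721718.8 W
Step 3: RC = 11721718.8 / 231917 = 50.543 m/s

50.543


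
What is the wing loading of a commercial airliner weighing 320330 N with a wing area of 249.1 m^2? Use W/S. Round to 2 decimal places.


Step 1: Wing loading = W / S = 320330 / 249.1
Step 2: Wing loading = 1285.95 N/m^2

1285.95


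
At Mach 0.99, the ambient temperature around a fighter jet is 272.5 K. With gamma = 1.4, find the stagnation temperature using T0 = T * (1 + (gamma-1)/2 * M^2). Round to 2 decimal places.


Step 1: (gamma-1)/2 = 0.2
Step 2: M^2 = 0.9801
Step 3: 1 + 0.2 * 0.9801 = 1.19602
Step 4: T0 = 272.5 * 1.19602 = 325.92 K

325.92


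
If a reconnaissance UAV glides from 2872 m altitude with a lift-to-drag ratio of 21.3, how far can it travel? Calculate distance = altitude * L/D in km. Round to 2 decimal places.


Step 1: Glide distance = altitude * L/D = 2872 * 21.3 = 61173.6 m
Step 2: Convert to km: 61173.6 / 1000 = 61.17 km

61.17


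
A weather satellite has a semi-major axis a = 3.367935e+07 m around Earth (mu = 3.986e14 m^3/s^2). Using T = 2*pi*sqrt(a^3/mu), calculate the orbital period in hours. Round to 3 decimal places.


Step 1: a^3 / mu = 3.820244e+22 / 3.986e14 = 9.584155e+07
Step 2: sqrt(9.584155e+07) = 9789.8695 s
Step 3: T = 2*pi * 9789.8695 = 61511.56 s
Step 4: T in hours = 61511.56 / 3600 = 17.087 hours

17.087


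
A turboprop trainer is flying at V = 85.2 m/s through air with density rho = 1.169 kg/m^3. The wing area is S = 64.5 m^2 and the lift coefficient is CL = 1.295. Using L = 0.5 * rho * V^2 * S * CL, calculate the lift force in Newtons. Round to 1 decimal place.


Step 1: Calculate dynamic pressure q = 0.5 * 1.169 * 85.2^2 = 0.5 * 1.169 * 7259.04 = 4242.9089 Pa
Step 2: Multiply by wing area and lift coefficient: L = 4242.9089 * 64.5 * 1.295
Step 3: L = 273667.6228 * 1.295 = 354399.6 N

354399.6


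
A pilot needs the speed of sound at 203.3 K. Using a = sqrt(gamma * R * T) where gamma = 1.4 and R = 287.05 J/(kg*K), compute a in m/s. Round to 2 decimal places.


Step 1: gamma * R * T = 1.4 * 287.05 * 203.3 = 81700.171
Step 2: a = sqrt(81700.171) = 285.83 m/s

285.83


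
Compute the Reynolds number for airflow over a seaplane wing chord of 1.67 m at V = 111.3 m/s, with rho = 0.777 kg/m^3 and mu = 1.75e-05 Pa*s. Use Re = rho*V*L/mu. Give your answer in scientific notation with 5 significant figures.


Step 1: Numerator = rho * V * L = 0.777 * 111.3 * 1.67 = 144.421767
Step 2: Re = 144.421767 / 1.75e-05
Step 3: Re = 8.2527e+06

8.2527e+06


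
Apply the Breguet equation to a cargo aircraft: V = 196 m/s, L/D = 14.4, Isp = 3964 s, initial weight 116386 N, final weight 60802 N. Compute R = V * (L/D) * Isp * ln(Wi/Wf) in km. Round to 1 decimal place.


Step 1: Coefficient = V * (L/D) * Isp = 196 * 14.4 * 3964 = 11187993.6 m
Step 2: Wi/Wf = 116386 / 60802 = 1.91418
Step 3: ln(1.91418) = 0.64929
Step 4: R = 11187993.6 * 0.64929 = 7264247.6 m = 7264.2 km

7264.2


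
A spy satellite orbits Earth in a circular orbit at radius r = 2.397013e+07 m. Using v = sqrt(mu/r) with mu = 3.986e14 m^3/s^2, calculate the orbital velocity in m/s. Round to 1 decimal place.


Step 1: mu / r = 3.986e14 / 2.397013e+07 = 16629029.5464
Step 2: v = sqrt(16629029.5464) = 4077.9 m/s

4077.9


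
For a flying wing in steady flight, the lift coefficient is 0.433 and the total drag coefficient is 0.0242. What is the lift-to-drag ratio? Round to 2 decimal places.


Step 1: L/D = CL / CD = 0.433 / 0.0242
Step 2: L/D = 17.89

17.89


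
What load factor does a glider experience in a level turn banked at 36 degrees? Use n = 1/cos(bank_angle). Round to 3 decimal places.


Step 1: Convert 36 degrees to radians = 0.628319
Step 2: cos(36 deg) = 0.809017
Step 3: n = 1 / 0.809017 = 1.236

1.236


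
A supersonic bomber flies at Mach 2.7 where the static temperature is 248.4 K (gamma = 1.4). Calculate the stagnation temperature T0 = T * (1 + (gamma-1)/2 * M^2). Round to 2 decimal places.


Step 1: (gamma-1)/2 = 0.2
Step 2: M^2 = 7.29
Step 3: 1 + 0.2 * 7.29 = 2.458
Step 4: T0 = 248.4 * 2.458 = 610.57 K

610.57


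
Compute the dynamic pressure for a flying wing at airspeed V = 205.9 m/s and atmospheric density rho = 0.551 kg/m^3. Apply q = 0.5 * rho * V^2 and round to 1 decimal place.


Step 1: V^2 = 205.9^2 = 42394.81
Step 2: q = 0.5 * 0.551 * 42394.81
Step 3: q = 11679.8 Pa

11679.8


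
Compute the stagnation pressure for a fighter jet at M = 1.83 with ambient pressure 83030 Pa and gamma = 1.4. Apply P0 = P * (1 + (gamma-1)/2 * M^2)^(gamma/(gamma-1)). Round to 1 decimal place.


Step 1: (gamma-1)/2 * M^2 = 0.2 * 3.3489 = 0.66978
Step 2: 1 + 0.66978 = 1.66978
Step 3: Exponent gamma/(gamma-1) = 3.5
Step 4: P0 = 83030 * 1.66978^3.5 = 499508.0 Pa

499508.0


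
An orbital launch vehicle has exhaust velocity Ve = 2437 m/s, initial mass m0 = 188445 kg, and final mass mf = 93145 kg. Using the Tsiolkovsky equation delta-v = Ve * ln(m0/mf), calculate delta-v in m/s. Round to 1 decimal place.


Step 1: Mass ratio m0/mf = 188445 / 93145 = 2.023136
Step 2: ln(2.023136) = 0.704649
Step 3: delta-v = 2437 * 0.704649 = 1717.2 m/s

1717.2


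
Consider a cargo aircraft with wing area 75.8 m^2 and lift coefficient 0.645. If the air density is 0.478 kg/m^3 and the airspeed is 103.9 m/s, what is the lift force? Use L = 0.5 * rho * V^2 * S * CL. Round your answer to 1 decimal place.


Step 1: Calculate dynamic pressure q = 0.5 * 0.478 * 103.9^2 = 0.5 * 0.478 * 10795.21 = 2580.0552 Pa
Step 2: Multiply by wing area and lift coefficient: L = 2580.0552 * 75.8 * 0.645
Step 3: L = 195568.1834 * 0.645 = 126141.5 N

126141.5


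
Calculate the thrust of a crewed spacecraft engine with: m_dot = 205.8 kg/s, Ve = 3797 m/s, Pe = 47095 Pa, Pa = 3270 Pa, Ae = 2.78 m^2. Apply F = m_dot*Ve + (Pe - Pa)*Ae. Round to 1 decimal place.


Step 1: Momentum thrust = m_dot * Ve = 205.8 * 3797 = 781422.6 N
Step 2: Pressure thrust = (Pe - Pa) * Ae = (47095 - 3270) * 2.78 = 121833.50 N
Step 3: Total thrust F = 781422.6 + 121833.50 = 903256.1 N

903256.1


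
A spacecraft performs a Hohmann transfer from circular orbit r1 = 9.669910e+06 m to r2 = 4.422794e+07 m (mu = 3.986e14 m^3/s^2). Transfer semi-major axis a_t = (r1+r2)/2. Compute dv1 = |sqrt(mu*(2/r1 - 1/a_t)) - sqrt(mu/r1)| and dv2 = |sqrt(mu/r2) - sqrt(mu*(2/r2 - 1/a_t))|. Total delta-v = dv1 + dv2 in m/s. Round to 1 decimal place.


Step 1: Transfer semi-major axis a_t = (9.669910e+06 + 4.422794e+07) / 2 = 2.694892e+07 m
Step 2: v1 (circular at r1) = sqrt(mu/r1) = 6420.33 m/s
Step 3: v_t1 = sqrt(mu*(2/r1 - 1/a_t)) = 8224.98 m/s
Step 4: dv1 = |8224.98 - 6420.33| = 1804.65 m/s
Step 5: v2 (circular at r2) = 3002.07 m/s, v_t2 = 1798.29 m/s
Step 6: dv2 = |3002.07 - 1798.29| = 1203.77 m/s
Step 7: Total delta-v = 1804.65 + 1203.77 = 3008.4 m/s

3008.4


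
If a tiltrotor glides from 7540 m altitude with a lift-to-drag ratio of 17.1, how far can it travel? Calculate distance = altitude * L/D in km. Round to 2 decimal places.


Step 1: Glide distance = altitude * L/D = 7540 * 17.1 = 128934.0 m
Step 2: Convert to km: 128934.0 / 1000 = 128.93 km

128.93


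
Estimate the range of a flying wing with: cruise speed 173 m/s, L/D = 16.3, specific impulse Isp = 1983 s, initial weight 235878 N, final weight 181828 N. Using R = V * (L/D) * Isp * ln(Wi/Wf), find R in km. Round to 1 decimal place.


Step 1: Coefficient = V * (L/D) * Isp = 173 * 16.3 * 1983 = 5591861.7 m
Step 2: Wi/Wf = 235878 / 181828 = 1.297259
Step 3: ln(1.297259) = 0.260254
Step 4: R = 5591861.7 * 0.260254 = 1455301.8 m = 1455.3 km

1455.3


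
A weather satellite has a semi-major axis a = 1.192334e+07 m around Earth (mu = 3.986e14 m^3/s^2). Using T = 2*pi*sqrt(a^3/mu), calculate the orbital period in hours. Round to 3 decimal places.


Step 1: a^3 / mu = 1.695094e+21 / 3.986e14 = 4.252619e+06
Step 2: sqrt(4.252619e+06) = 2062.188 s
Step 3: T = 2*pi * 2062.188 = 12957.11 s
Step 4: T in hours = 12957.11 / 3600 = 3.599 hours

3.599


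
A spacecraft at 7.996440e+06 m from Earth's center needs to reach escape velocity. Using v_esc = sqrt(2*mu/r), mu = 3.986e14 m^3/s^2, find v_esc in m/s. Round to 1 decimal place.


Step 1: 2*mu/r = 2 * 3.986e14 / 7.996440e+06 = 99694363.992
Step 2: v_esc = sqrt(99694363.992) = 9984.7 m/s

9984.7


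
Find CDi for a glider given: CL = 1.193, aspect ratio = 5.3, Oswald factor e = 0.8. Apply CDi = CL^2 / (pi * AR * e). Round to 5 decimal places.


Step 1: CL^2 = 1.193^2 = 1.423249
Step 2: pi * AR * e = 3.14159 * 5.3 * 0.8 = 13.320353
Step 3: CDi = 1.423249 / 13.320353 = 0.10685

0.10685


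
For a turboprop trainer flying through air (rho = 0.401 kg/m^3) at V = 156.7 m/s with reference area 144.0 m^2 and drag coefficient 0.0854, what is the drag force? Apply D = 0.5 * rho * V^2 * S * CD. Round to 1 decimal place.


Step 1: Dynamic pressure q = 0.5 * 0.401 * 156.7^2 = 4923.2554 Pa
Step 2: Drag D = q * S * CD = 4923.2554 * 144.0 * 0.0854
Step 3: D = 60544.2 N

60544.2


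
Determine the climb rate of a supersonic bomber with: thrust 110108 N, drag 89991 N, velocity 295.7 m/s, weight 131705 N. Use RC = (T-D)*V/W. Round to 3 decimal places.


Step 1: Excess thrust = T - D = 110108 - 89991 = 20117 N
Step 2: Excess power = 20117 * 295.7 = 5948596.9 W
Step 3: RC = 5948596.9 / 131705 = 45.166 m/s

45.166


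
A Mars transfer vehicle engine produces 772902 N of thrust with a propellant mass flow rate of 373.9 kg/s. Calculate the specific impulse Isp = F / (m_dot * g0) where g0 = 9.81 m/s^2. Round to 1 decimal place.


Step 1: m_dot * g0 = 373.9 * 9.81 = 3667.96
Step 2: Isp = 772902 / 3667.96 = 210.7 s

210.7


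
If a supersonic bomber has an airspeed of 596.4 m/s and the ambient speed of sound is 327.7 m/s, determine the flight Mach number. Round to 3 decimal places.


Step 1: M = V / a = 596.4 / 327.7
Step 2: M = 1.820

1.820


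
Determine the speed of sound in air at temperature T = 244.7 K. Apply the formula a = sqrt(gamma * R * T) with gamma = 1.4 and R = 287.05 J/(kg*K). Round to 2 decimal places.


Step 1: gamma * R * T = 1.4 * 287.05 * 244.7 = 98337.589
Step 2: a = sqrt(98337.589) = 313.59 m/s

313.59


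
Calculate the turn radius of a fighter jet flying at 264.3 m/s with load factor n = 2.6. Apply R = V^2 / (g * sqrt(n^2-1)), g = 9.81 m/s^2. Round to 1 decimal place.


Step 1: V^2 = 264.3^2 = 69854.49
Step 2: n^2 - 1 = 2.6^2 - 1 = 5.76
Step 3: sqrt(5.76) = 2.4
Step 4: R = 69854.49 / (9.81 * 2.4) = 2967.0 m

2967.0


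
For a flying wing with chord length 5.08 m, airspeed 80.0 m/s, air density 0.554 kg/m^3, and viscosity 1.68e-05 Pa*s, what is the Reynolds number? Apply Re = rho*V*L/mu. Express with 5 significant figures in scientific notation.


Step 1: Numerator = rho * V * L = 0.554 * 80.0 * 5.08 = 225.1456
Step 2: Re = 225.1456 / 1.68e-05
Step 3: Re = 1.3402e+07

1.3402e+07


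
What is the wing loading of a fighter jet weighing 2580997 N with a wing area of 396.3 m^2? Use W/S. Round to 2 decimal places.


Step 1: Wing loading = W / S = 2580997 / 396.3
Step 2: Wing loading = 6512.74 N/m^2

6512.74


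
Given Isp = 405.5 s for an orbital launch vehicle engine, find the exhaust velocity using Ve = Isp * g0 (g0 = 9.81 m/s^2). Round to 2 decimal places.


Step 1: Ve = Isp * g0 = 405.5 * 9.81
Step 2: Ve = 3977.96 m/s

3977.96


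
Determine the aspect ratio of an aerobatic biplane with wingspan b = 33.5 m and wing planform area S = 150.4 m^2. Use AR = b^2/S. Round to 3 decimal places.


Step 1: b^2 = 33.5^2 = 1122.25
Step 2: AR = 1122.25 / 150.4 = 7.462

7.462


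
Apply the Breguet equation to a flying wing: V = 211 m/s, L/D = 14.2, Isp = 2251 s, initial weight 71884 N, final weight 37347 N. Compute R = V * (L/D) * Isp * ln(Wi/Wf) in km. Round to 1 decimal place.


Step 1: Coefficient = V * (L/D) * Isp = 211 * 14.2 * 2251 = 6744446.2 m
Step 2: Wi/Wf = 71884 / 37347 = 1.92476
Step 3: ln(1.92476) = 0.654801
Step 4: R = 6744446.2 * 0.654801 = 4416270.9 m = 4416.3 km

4416.3


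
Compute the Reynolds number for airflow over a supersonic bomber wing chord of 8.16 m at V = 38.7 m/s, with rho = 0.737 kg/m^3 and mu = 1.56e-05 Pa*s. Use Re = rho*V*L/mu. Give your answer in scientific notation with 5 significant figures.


Step 1: Numerator = rho * V * L = 0.737 * 38.7 * 8.16 = 232.738704
Step 2: Re = 232.738704 / 1.56e-05
Step 3: Re = 1.4919e+07

1.4919e+07


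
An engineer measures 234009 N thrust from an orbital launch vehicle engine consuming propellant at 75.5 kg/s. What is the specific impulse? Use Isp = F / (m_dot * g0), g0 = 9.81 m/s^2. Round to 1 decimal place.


Step 1: m_dot * g0 = 75.5 * 9.81 = 740.66
Step 2: Isp = 234009 / 740.66 = 315.9 s

315.9


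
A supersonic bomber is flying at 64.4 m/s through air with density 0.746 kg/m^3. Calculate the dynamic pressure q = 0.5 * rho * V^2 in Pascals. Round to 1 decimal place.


Step 1: V^2 = 64.4^2 = 4147.36
Step 2: q = 0.5 * 0.746 * 4147.36
Step 3: q = 1547.0 Pa

1547.0


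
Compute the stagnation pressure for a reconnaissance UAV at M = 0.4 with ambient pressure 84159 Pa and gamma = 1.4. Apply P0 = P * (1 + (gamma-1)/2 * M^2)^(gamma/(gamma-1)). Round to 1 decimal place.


Step 1: (gamma-1)/2 * M^2 = 0.2 * 0.16 = 0.032
Step 2: 1 + 0.032 = 1.032
Step 3: Exponent gamma/(gamma-1) = 3.5
Step 4: P0 = 84159 * 1.032^3.5 = 93967.9 Pa

93967.9


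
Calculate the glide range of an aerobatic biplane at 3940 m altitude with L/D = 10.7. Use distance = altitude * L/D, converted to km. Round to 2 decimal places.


Step 1: Glide distance = altitude * L/D = 3940 * 10.7 = 42158.0 m
Step 2: Convert to km: 42158.0 / 1000 = 42.16 km

42.16


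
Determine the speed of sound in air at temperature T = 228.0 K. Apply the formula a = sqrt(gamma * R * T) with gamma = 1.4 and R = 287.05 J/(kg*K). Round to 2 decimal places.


Step 1: gamma * R * T = 1.4 * 287.05 * 228.0 = 91626.36
Step 2: a = sqrt(91626.36) = 302.70 m/s

302.70


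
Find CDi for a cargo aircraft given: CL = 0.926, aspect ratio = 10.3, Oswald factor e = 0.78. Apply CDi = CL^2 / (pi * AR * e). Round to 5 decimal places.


Step 1: CL^2 = 0.926^2 = 0.857476
Step 2: pi * AR * e = 3.14159 * 10.3 * 0.78 = 25.239555
Step 3: CDi = 0.857476 / 25.239555 = 0.03397

0.03397


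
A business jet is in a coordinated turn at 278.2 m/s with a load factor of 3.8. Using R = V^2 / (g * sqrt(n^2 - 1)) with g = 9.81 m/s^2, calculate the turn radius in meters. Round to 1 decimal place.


Step 1: V^2 = 278.2^2 = 77395.24
Step 2: n^2 - 1 = 3.8^2 - 1 = 13.44
Step 3: sqrt(13.44) = 3.666061
Step 4: R = 77395.24 / (9.81 * 3.666061) = 2152.0 m

2152.0


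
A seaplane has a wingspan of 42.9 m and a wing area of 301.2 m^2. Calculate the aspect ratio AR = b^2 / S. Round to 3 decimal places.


Step 1: b^2 = 42.9^2 = 1840.41
Step 2: AR = 1840.41 / 301.2 = 6.110

6.110


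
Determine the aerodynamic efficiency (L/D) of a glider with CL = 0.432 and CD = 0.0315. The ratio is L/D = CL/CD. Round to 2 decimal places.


Step 1: L/D = CL / CD = 0.432 / 0.0315
Step 2: L/D = 13.71

13.71


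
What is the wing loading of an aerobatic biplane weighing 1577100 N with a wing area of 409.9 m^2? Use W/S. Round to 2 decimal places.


Step 1: Wing loading = W / S = 1577100 / 409.9
Step 2: Wing loading = 3847.52 N/m^2

3847.52


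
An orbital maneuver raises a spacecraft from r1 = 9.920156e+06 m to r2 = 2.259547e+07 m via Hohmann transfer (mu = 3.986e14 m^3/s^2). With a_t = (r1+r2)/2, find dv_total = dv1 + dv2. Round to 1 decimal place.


Step 1: Transfer semi-major axis a_t = (9.920156e+06 + 2.259547e+07) / 2 = 1.625781e+07 m
Step 2: v1 (circular at r1) = sqrt(mu/r1) = 6338.83 m/s
Step 3: v_t1 = sqrt(mu*(2/r1 - 1/a_t)) = 7472.9 m/s
Step 4: dv1 = |7472.9 - 6338.83| = 1134.06 m/s
Step 5: v2 (circular at r2) = 4200.08 m/s, v_t2 = 3280.85 m/s
Step 6: dv2 = |4200.08 - 3280.85| = 919.24 m/s
Step 7: Total delta-v = 1134.06 + 919.24 = 2053.3 m/s

2053.3


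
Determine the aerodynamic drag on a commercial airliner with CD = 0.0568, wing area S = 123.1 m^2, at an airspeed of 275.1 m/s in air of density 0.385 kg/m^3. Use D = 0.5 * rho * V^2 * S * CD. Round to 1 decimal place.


Step 1: Dynamic pressure q = 0.5 * 0.385 * 275.1^2 = 14568.4019 Pa
Step 2: Drag D = q * S * CD = 14568.4019 * 123.1 * 0.0568
Step 3: D = 101863.4 N

101863.4


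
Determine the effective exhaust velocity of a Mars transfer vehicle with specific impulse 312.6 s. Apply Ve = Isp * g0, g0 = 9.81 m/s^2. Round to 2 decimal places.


Step 1: Ve = Isp * g0 = 312.6 * 9.81
Step 2: Ve = 3066.61 m/s

3066.61


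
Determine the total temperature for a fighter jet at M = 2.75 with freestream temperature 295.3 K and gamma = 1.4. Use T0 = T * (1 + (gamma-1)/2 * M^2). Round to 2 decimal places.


Step 1: (gamma-1)/2 = 0.2
Step 2: M^2 = 7.5625
Step 3: 1 + 0.2 * 7.5625 = 2.5125
Step 4: T0 = 295.3 * 2.5125 = 741.94 K

741.94


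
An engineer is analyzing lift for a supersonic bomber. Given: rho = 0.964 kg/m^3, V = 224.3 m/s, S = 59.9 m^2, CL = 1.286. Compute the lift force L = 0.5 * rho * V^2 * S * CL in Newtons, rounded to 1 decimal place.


Step 1: Calculate dynamic pressure q = 0.5 * 0.964 * 224.3^2 = 0.5 * 0.964 * 50310.49 = 24249.6562 Pa
Step 2: Multiply by wing area and lift coefficient: L = 24249.6562 * 59.9 * 1.286
Step 3: L = 1452554.4052 * 1.286 = 1867985.0 N

1867985.0


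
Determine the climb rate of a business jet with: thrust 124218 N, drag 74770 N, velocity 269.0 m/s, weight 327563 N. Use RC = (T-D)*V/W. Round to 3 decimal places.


Step 1: Excess thrust = T - D = 124218 - 74770 = 49448 N
Step 2: Excess power = 49448 * 269.0 = 13301512.0 W
Step 3: RC = 13301512.0 / 327563 = 40.607 m/s

40.607


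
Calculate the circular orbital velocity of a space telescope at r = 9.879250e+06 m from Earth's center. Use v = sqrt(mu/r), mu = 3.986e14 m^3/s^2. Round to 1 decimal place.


Step 1: mu / r = 3.986e14 / 9.879250e+06 = 40347192.3476
Step 2: v = sqrt(40347192.3476) = 6351.9 m/s

6351.9


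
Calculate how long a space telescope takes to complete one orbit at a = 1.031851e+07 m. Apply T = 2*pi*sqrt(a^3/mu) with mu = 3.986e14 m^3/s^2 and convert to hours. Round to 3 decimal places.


Step 1: a^3 / mu = 1.098629e+21 / 3.986e14 = 2.756219e+06
Step 2: sqrt(2.756219e+06) = 1660.1863 s
Step 3: T = 2*pi * 1660.1863 = 10431.26 s
Step 4: T in hours = 10431.26 / 3600 = 2.898 hours

2.898


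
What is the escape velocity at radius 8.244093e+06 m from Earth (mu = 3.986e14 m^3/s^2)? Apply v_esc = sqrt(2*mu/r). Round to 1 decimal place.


Step 1: 2*mu/r = 2 * 3.986e14 / 8.244093e+06 = 96699539.9009
Step 2: v_esc = sqrt(96699539.9009) = 9833.6 m/s

9833.6


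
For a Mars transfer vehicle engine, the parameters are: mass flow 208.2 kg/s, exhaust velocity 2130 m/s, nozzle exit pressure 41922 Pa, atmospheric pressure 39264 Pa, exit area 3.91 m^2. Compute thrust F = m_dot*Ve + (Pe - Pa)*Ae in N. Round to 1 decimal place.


Step 1: Momentum thrust = m_dot * Ve = 208.2 * 2130 = 443466.0 N
Step 2: Pressure thrust = (Pe - Pa) * Ae = (41922 - 39264) * 3.91 = 10392.78 N
Step 3: Total thrust F = 443466.0 + 10392.78 = 453858.8 N

453858.8


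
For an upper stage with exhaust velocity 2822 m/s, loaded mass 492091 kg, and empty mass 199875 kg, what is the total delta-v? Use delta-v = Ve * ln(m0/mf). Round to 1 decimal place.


Step 1: Mass ratio m0/mf = 492091 / 199875 = 2.461994
Step 2: ln(2.461994) = 0.900971
Step 3: delta-v = 2822 * 0.900971 = 2542.5 m/s

2542.5


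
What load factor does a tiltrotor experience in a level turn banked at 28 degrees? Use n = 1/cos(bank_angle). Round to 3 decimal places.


Step 1: Convert 28 degrees to radians = 0.488692
Step 2: cos(28 deg) = 0.882948
Step 3: n = 1 / 0.882948 = 1.133

1.133


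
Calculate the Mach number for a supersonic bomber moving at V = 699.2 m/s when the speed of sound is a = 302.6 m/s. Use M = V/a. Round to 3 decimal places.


Step 1: M = V / a = 699.2 / 302.6
Step 2: M = 2.311

2.311


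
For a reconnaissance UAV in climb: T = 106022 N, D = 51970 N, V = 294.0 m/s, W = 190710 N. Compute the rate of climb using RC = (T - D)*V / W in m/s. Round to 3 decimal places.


Step 1: Excess thrust = T - D = 106022 - 51970 = 54052 N
Step 2: Excess power = 54052 * 294.0 = 15891288.0 W
Step 3: RC = 15891288.0 / 190710 = 83.327 m/s

83.327


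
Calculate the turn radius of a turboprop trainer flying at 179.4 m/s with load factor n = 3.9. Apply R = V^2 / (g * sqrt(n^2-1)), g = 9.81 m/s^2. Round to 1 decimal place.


Step 1: V^2 = 179.4^2 = 32184.36
Step 2: n^2 - 1 = 3.9^2 - 1 = 14.21
Step 3: sqrt(14.21) = 3.769615
Step 4: R = 32184.36 / (9.81 * 3.769615) = 870.3 m

870.3


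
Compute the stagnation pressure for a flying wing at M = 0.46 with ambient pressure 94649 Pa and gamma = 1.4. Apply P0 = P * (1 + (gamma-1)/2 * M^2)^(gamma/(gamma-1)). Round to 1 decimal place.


Step 1: (gamma-1)/2 * M^2 = 0.2 * 0.2116 = 0.04232
Step 2: 1 + 0.04232 = 1.04232
Step 3: Exponent gamma/(gamma-1) = 3.5
Step 4: P0 = 94649 * 1.04232^3.5 = 109425.8 Pa

109425.8
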